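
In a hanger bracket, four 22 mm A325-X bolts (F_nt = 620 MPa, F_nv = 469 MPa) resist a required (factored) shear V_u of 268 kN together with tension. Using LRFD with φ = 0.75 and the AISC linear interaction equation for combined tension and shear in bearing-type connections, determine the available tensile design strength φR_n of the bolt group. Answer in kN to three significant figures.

A_b = π·22²/4 = 380.1 mm²; f_rv = 268 × 1000 / (4 × 380.1) = 176.3 MPa.
F'_nt = 1.3 F_nt − (F_nt / φF_nv) f_rv = 1.3·620 − (620/(0.75·469))·176.3 = 495.3 MPa, capped at F_nt → F'_nt = 495.3 MPa.
R_n = F'_nt · A_b · n = 495.3 × 380.1 × 4 / 1000 = 753.2 kN.
Design strength φR_n = 0.75 × 753.2 = 565 kN.

565 kN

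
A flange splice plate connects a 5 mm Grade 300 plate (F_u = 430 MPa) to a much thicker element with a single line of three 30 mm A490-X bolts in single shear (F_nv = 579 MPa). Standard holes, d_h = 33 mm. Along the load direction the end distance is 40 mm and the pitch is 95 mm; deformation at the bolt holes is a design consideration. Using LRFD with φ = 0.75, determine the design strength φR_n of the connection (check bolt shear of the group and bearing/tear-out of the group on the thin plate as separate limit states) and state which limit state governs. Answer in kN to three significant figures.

278 kN (bearing governs)

Bolt shear: A_b = π·30²/4 = 706.9 mm²; R_n = 579 × 706.9 × 3 × 1 / 1000 = 1228 kN → 0.75 × 1228 = 921 kN.
Bearing (1.2 l_c t F_u ≤ 2.4 d t F_u): upper limit = 2.4·30·5·430 / 1000 = 154.8 kN.
  Edge l_c = 40 − 33/2 = 23.5 → r_n = 60.63 kN; interior l_c = 95 − 33 = 62 → r_n = 154.8 kN.
  R_n,bearing = 1·60.63 + 2·154.8 = 370.2 kN → 0.75 × 370.2 = 278 kN.
Bearing governs: 278 kN.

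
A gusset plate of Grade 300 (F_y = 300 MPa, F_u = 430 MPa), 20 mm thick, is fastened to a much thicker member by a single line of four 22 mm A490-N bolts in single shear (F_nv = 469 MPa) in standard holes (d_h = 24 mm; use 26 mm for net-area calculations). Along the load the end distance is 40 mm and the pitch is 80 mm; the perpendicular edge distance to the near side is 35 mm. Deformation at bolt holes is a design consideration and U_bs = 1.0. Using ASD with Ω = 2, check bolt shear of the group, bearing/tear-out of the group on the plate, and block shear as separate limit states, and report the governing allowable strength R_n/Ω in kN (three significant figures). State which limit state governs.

Bolt shear: A_b = π·22²/4 = 380.1 mm²; R_n = 469 × 380.1 × 4 × 1 / 1000 = 713.1 kN → 713.1 / 2 = 357 kN.
Bearing: edge l_c = 28, r_n = 289 kN; interior l_c = 56, r_n = 454.1 kN; R_n = 289 + 3·454.1 = 1651 kN → 826 kN.
Block shear: A_gv = 5600, A_nv = 3780, A_nt = 440 mm²; R_n = min(0.6F_uA_nv, 0.6F_yA_gv) + U_bs·F_u·A_nt = 1164 kN → 582 kN.
Bolt shear governs: 357 kN.

357 kN (bolt shear governs)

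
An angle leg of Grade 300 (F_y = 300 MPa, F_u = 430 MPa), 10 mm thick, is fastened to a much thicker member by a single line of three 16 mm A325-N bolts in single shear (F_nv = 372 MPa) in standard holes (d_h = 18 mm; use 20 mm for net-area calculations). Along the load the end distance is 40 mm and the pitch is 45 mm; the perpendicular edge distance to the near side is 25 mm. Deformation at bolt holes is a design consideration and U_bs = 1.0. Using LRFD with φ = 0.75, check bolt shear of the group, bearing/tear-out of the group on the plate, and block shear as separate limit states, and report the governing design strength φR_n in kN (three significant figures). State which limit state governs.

Bolt shear: A_b = π·16²/4 = 201.1 mm²; R_n = 372 × 201.1 × 3 × 1 / 1000 = 224.4 kN → 0.75 × 224.4 = 168 kN.
Bearing: edge l_c = 31, r_n = 160 kN; interior l_c = 27, r_n = 139.3 kN; R_n = 160 + 2·139.3 = 438.6 kN → 329 kN.
Block shear: A_gv = 1300, A_nv = 800, A_nt = 150 mm²; R_n = min(0.6F_uA_nv, 0.6F_yA_gv) + U_bs·F_u·A_nt = 270.9 kN → 203 kN.
Bolt shear governs: 168 kN.

168 kN (bolt shear governs)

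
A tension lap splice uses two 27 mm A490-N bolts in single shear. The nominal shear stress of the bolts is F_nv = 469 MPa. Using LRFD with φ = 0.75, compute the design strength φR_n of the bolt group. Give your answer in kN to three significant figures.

403 kN

A_b = π × 27² / 4 = 572.6 mm².
R_n = F_nv · A_b · n · n_s = 469 × 572.6 × 2 × 1 / 1000 = 537.1 kN.
Design strength φR_n = 0.75 × 537.1 = 403 kN.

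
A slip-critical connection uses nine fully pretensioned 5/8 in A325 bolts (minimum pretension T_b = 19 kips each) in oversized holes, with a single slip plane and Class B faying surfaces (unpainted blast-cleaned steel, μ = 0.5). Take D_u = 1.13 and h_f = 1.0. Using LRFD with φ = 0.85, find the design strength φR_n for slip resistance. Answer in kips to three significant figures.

R_n = μ · D_u · h_f · T_b · n_s · n_b = 0.5 × 1.13 × 1.0 × 19 × 1 × 9 = 96.61 kips.
Design strength φR_n = 0.85 × 96.61 = 82.1 kips.

82.1 kips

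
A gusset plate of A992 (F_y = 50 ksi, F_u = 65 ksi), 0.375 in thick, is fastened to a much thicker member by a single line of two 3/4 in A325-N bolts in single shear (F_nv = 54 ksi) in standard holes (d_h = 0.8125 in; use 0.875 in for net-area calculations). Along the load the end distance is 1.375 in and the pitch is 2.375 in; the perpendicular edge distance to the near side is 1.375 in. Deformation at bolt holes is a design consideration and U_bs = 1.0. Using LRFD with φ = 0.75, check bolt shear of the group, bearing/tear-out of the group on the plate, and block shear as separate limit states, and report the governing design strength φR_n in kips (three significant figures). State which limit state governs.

35.8 kips (bolt shear governs)

Bolt shear: A_b = π·0.75²/4 = 0.4418 in²; R_n = 54 × 0.4418 × 2 × 1 = 47.71 kips → 0.75 × 47.71 = 35.8 kips.
Bearing: edge l_c = 0.9688, r_n = 28.34 kips; interior l_c = 1.562, r_n = 43.87 kips; R_n = 28.34 + 1·43.87 = 72.21 kips → 54.2 kips.
Block shear: A_gv = 1.406, A_nv = 0.9141, A_nt = 0.3516 in²; R_n = min(0.6F_uA_nv, 0.6F_yA_gv) + U_bs·F_u·A_nt = 58.5 kips → 43.9 kips.
Bolt shear governs: 35.8 kips.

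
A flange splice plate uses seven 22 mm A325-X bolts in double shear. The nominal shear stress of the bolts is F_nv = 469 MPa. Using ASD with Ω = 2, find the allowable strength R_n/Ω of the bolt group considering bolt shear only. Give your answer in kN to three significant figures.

1250 kN

A_b = π × 22² / 4 = 380.1 mm².
R_n = F_nv · A_b · n · n_s = 469 × 380.1 × 7 × 2 / 1000 = 2496 kN.
Allowable strength R_n/Ω = 2496 / 2 = 1250 kN.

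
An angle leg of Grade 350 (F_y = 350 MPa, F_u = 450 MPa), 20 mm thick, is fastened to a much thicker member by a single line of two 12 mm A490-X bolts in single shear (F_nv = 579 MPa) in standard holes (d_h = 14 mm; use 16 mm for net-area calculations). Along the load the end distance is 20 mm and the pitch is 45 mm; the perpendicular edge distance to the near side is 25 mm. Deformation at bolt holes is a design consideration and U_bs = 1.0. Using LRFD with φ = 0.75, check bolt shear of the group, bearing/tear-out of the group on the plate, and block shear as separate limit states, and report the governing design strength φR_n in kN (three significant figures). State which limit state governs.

98.2 kN (bolt shear governs)

Bolt shear: A_b = π·12²/4 = 113.1 mm²; R_n = 579 × 113.1 × 2 × 1 / 1000 = 131 kN → 0.75 × 131 = 98.2 kN.
Bearing: edge l_c = 13, r_n = 140.4 kN; interior l_c = 31, r_n = 259.2 kN; R_n = 140.4 + 1·259.2 = 399.6 kN → 300 kN.
Block shear: A_gv = 1300, A_nv = 820, A_nt = 340 mm²; R_n = min(0.6F_uA_nv, 0.6F_yA_gv) + U_bs·F_u·A_nt = 374.4 kN → 281 kN.
Bolt shear governs: 98.2 kN.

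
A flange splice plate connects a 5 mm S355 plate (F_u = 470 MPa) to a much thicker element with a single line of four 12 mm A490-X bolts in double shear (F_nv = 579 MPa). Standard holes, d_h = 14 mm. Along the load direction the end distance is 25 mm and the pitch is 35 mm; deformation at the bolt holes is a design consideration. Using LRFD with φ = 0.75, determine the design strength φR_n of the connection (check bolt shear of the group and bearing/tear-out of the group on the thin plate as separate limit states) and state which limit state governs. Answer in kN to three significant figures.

171 kN (bearing governs)

Bolt shear: A_b = π·12²/4 = 113.1 mm²; R_n = 579 × 113.1 × 4 × 2 / 1000 = 523.9 kN → 0.75 × 523.9 = 393 kN.
Bearing (1.2 l_c t F_u ≤ 2.4 d t F_u): upper limit = 2.4·12·5·470 / 1000 = 67.68 kN.
  Edge l_c = 25 − 14/2 = 18 → r_n = 50.76 kN; interior l_c = 35 − 14 = 21 → r_n = 59.22 kN.
  R_n,bearing = 1·50.76 + 3·59.22 = 228.4 kN → 0.75 × 228.4 = 171 kN.
Bearing governs: 171 kN.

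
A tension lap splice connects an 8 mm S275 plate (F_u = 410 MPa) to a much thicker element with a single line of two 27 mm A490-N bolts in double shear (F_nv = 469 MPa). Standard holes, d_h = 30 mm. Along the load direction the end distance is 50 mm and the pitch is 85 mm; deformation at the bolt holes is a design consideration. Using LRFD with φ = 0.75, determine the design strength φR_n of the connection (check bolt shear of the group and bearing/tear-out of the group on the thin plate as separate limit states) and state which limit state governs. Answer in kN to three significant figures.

Bolt shear: A_b = π·27²/4 = 572.6 mm²; R_n = 469 × 572.6 × 2 × 2 / 1000 = 1074 kN → 0.75 × 1074 = 806 kN.
Bearing (1.2 l_c t F_u ≤ 2.4 d t F_u): upper limit = 2.4·27·8·410 / 1000 = 212.5 kN.
  Edge l_c = 50 − 30/2 = 35 → r_n = 137.8 kN; interior l_c = 85 − 30 = 55 → r_n = 212.5 kN.
  R_n,bearing = 1·137.8 + 1·212.5 = 350.3 kN → 0.75 × 350.3 = 263 kN.
Bearing governs: 263 kN.

263 kN (bearing governs)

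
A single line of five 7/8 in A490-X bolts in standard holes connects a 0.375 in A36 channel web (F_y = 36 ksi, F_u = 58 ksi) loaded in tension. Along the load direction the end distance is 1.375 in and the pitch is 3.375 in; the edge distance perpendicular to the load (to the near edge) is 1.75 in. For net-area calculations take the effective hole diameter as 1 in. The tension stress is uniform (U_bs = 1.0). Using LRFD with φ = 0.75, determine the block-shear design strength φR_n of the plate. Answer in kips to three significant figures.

111 kips

Shear plane L_v = 1.375 + 4·3.375 = 14.88 in; A_gv = 14.88 × 0.375 = 5.578 in².
A_nv = (14.88 − 4.5·1) × 0.375 = 3.891 in².
A_nt = (1.75 − 0.5·1) × 0.375 = 0.4688 in².
0.6 F_u A_nv = 135.4 kips; 0.6 F_y A_gv = 120.5 kips → shear yielding governs the shear term.
R_n = 120.5 + 1.0 × 58 × 0.4688 = 147.7 kips.
Design strength φR_n = 0.75 × 147.7 = 111 kips.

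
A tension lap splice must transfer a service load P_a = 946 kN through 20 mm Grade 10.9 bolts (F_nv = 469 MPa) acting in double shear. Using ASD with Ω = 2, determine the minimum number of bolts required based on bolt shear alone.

7 bolts

A_b = π·20²/4 = 314.2 mm².
Per-bolt allowable strength R_n/Ω = 469 × 314.2 × 2 / 1000 / 2 = 147.3 kN.
n ≥ 946 / 147.3 = 6.42 → use 7 bolts.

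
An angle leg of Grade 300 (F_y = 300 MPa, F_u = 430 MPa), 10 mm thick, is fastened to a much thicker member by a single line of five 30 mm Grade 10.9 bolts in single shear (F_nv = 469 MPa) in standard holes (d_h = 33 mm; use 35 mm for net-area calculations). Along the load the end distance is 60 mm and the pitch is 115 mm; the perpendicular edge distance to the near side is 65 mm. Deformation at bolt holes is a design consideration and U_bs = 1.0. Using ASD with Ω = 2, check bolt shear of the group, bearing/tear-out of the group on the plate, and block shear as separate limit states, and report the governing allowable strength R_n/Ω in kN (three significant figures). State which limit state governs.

Bolt shear: A_b = π·30²/4 = 706.9 mm²; R_n = 469 × 706.9 × 5 × 1 / 1000 = 1658 kN → 1658 / 2 = 829 kN.
Bearing: edge l_c = 43.5, r_n = 224.5 kN; interior l_c = 82, r_n = 309.6 kN; R_n = 224.5 + 4·309.6 = 1463 kN → 731 kN.
Block shear: A_gv = 5200, A_nv = 3625, A_nt = 475 mm²; R_n = min(0.6F_uA_nv, 0.6F_yA_gv) + U_bs·F_u·A_nt = 1140 kN → 570 kN.
Block shear governs: 570 kN.

570 kN (block shear governs)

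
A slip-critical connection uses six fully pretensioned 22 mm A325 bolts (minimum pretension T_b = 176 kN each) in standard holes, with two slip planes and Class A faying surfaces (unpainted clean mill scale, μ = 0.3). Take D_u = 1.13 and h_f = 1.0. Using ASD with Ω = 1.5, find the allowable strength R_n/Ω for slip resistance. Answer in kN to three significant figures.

477 kN

R_n = μ · D_u · h_f · T_b · n_s · n_b = 0.3 × 1.13 × 1.0 × 176 × 2 × 6 = 716 kN.
Allowable strength R_n/Ω = 716 / 1.5 = 477 kN.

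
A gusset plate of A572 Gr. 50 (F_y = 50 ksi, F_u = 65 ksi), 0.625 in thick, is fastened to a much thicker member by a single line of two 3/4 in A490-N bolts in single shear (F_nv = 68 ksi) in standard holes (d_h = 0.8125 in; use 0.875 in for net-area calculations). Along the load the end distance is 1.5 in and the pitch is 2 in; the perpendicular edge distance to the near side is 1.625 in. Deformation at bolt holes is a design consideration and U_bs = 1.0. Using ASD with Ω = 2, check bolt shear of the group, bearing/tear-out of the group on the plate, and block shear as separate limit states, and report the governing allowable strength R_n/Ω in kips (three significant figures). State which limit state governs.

Bolt shear: A_b = π·0.75²/4 = 0.4418 in²; R_n = 68 × 0.4418 × 2 × 1 = 60.08 kips → 60.08 / 2 = 30 kips.
Bearing: edge l_c = 1.094, r_n = 53.32 kips; interior l_c = 1.188, r_n = 57.89 kips; R_n = 53.32 + 1·57.89 = 111.2 kips → 55.6 kips.
Block shear: A_gv = 2.188, A_nv = 1.367, A_nt = 0.7422 in²; R_n = min(0.6F_uA_nv, 0.6F_yA_gv) + U_bs·F_u·A_nt = 101.6 kips → 50.8 kips.
Bolt shear governs: 30 kips.

30 kips (bolt shear governs)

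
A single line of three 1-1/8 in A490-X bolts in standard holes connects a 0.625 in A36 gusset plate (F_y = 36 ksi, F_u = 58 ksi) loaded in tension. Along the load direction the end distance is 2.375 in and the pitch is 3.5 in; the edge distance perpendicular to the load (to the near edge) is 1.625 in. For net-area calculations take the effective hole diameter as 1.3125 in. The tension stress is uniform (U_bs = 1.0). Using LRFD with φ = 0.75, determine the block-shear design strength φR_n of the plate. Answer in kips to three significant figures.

Shear plane L_v = 2.375 + 2·3.5 = 9.375 in; A_gv = 9.375 × 0.625 = 5.859 in².
A_nv = (9.375 − 2.5·1.3125) × 0.625 = 3.809 in².
A_nt = (1.625 − 0.5·1.3125) × 0.625 = 0.6055 in².
0.6 F_u A_nv = 132.5 kips; 0.6 F_y A_gv = 126.6 kips → shear yielding governs the shear term.
R_n = 126.6 + 1.0 × 58 × 0.6055 = 161.7 kips.
Design strength φR_n = 0.75 × 161.7 = 121 kips.

121 kips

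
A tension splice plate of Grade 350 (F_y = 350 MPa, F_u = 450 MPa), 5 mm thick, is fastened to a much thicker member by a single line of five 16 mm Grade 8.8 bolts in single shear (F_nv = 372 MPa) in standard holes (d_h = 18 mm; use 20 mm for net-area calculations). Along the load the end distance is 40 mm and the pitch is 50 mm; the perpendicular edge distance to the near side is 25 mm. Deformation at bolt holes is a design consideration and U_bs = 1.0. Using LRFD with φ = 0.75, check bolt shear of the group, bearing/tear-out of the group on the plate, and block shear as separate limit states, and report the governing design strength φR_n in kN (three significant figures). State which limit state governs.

Bolt shear: A_b = π·16²/4 = 201.1 mm²; R_n = 372 × 201.1 × 5 × 1 / 1000 = 374 kN → 0.75 × 374 = 280 kN.
Bearing: edge l_c = 31, r_n = 83.7 kN; interior l_c = 32, r_n = 86.4 kN; R_n = 83.7 + 4·86.4 = 429.3 kN → 322 kN.
Block shear: A_gv = 1200, A_nv = 750, A_nt = 75 mm²; R_n = min(0.6F_uA_nv, 0.6F_yA_gv) + U_bs·F_u·A_nt = 236.2 kN → 177 kN.
Block shear governs: 177 kN.

177 kN (block shear governs)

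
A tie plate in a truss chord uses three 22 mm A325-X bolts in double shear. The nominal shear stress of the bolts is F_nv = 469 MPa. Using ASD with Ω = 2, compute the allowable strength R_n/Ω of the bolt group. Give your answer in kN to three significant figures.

535 kN

A_b = π × 22² / 4 = 380.1 mm².
R_n = F_nv · A_b · n · n_s = 469 × 380.1 × 3 × 2 / 1000 = 1070 kN.
Allowable strength R_n/Ω = 1070 / 2 = 535 kN.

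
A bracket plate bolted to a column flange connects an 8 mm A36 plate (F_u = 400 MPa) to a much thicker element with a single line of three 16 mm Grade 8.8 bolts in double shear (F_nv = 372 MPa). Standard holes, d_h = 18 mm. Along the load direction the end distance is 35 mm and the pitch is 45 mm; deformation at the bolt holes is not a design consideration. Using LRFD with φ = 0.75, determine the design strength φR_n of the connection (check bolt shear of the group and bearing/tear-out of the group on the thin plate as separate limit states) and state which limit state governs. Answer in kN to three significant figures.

Bolt shear: A_b = π·16²/4 = 201.1 mm²; R_n = 372 × 201.1 × 3 × 2 / 1000 = 448.8 kN → 0.75 × 448.8 = 337 kN.
Bearing (1.5 l_c t F_u ≤ 3.0 d t F_u): upper limit = 3.0·16·8·400 / 1000 = 153.6 kN.
  Edge l_c = 35 − 18/2 = 26 → r_n = 124.8 kN; interior l_c = 45 − 18 = 27 → r_n = 129.6 kN.
  R_n,bearing = 1·124.8 + 2·129.6 = 384 kN → 0.75 × 384 = 288 kN.
Bearing governs: 288 kN.

288 kN (bearing governs)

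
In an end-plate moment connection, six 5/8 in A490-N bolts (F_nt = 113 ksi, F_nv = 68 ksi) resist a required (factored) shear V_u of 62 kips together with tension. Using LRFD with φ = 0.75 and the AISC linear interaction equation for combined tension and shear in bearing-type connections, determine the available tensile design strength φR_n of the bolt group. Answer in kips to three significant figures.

99.8 kips

A_b = π·0.625²/4 = 0.3068 in²; f_rv = 62 / (6 × 0.3068) = 33.68 ksi.
F'_nt = 1.3 F_nt − (F_nt / φF_nv) f_rv = 1.3·113 − (113/(0.75·68))·33.68 = 72.27 ksi, capped at F_nt → F'_nt = 72.27 ksi.
R_n = F'_nt · A_b · n = 72.27 × 0.3068 × 6 = 133 kips.
Design strength φR_n = 0.75 × 133 = 99.8 kips.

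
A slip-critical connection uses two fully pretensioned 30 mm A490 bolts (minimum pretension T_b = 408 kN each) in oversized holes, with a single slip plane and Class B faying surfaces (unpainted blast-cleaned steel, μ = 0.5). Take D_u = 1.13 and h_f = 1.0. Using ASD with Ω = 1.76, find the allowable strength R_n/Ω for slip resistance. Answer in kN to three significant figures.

262 kN

R_n = μ · D_u · h_f · T_b · n_s · n_b = 0.5 × 1.13 × 1.0 × 408 × 1 × 2 = 461 kN.
Allowable strength R_n/Ω = 461 / 1.76 = 262 kN.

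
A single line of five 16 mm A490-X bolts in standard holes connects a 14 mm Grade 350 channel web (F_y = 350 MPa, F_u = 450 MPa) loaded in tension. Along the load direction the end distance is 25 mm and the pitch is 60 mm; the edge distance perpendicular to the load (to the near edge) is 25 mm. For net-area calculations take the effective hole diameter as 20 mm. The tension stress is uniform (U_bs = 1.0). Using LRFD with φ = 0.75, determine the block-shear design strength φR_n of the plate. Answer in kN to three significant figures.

Shear plane L_v = 25 + 4·60 = 265 mm; A_gv = 265 × 14 = 3710 mm².
A_nv = (265 − 4.5·20) × 14 = 2450 mm².
A_nt = (25 − 0.5·20) × 14 = 210 mm².
0.6 F_u A_nv = 661.5 kN; 0.6 F_y A_gv = 779.1 kN → shear rupture governs the shear term.
R_n = 661.5 + 1.0 × 450 × 210 / 1000 = 756 kN.
Design strength φR_n = 0.75 × 756 = 567 kN.

567 kN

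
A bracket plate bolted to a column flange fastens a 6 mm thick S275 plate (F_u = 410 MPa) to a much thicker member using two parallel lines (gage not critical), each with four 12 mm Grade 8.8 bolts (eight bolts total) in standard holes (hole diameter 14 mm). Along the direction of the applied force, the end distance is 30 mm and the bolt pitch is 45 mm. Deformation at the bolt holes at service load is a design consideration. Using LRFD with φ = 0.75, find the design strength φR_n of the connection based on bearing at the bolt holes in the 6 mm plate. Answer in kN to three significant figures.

Per bolt r_n = 1.2 l_c t F_u ≤ 2.4 d t F_u; upper limit = 2.4 × 12 × 6 × 410 / 1000 = 70.85 kN.
Edge bolt: l_c = 30 − 14/2 = 23 mm → 1.2 × 23 × 6 × 410 / 1000 = 67.9 → r_n = 67.9 kN.
Interior bolts: l_c = 45 − 14 = 31 mm → 1.2 × 31 × 6 × 410 / 1000 = 91.51 → r_n = 70.85 kN.
R_n = 2 × 67.9 + 6 × 70.85 = 560.9 kN.
Design strength φR_n = 0.75 × 560.9 = 421 kN.

421 kN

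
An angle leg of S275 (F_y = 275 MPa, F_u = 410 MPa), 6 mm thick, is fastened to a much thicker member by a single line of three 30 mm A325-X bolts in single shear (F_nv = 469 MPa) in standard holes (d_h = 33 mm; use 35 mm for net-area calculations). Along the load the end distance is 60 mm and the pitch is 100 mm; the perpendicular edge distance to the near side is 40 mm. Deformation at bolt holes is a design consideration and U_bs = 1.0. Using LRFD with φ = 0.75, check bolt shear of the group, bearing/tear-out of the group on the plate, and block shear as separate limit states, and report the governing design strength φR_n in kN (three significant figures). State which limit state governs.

Bolt shear: A_b = π·30²/4 = 706.9 mm²; R_n = 469 × 706.9 × 3 × 1 / 1000 = 994.5 kN → 0.75 × 994.5 = 746 kN.
Bearing: edge l_c = 43.5, r_n = 128.4 kN; interior l_c = 67, r_n = 177.1 kN; R_n = 128.4 + 2·177.1 = 482.7 kN → 362 kN.
Block shear: A_gv = 1560, A_nv = 1035, A_nt = 135 mm²; R_n = min(0.6F_uA_nv, 0.6F_yA_gv) + U_bs·F_u·A_nt = 310 kN → 232 kN.
Block shear governs: 232 kN.

232 kN (block shear governs)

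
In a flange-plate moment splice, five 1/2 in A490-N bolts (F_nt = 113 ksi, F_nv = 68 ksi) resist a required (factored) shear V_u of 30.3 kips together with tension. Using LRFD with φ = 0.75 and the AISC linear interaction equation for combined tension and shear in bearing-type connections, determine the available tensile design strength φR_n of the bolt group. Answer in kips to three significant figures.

57.8 kips

A_b = π·0.5²/4 = 0.1963 in²; f_rv = 30.3 / (5 × 0.1963) = 30.86 ksi.
F'_nt = 1.3 F_nt − (F_nt / φF_nv) f_rv = 1.3·113 − (113/(0.75·68))·30.86 = 78.52 ksi, capped at F_nt → F'_nt = 78.52 ksi.
R_n = F'_nt · A_b · n = 78.52 × 0.1963 × 5 = 77.08 kips.
Design strength φR_n = 0.75 × 77.08 = 57.8 kips.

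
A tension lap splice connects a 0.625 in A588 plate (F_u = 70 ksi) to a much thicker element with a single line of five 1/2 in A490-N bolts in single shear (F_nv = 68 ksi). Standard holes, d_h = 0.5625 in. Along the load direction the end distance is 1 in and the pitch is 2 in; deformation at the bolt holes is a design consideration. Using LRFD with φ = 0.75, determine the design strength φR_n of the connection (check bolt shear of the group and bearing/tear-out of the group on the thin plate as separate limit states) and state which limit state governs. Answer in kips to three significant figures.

Bolt shear: A_b = π·0.5²/4 = 0.1963 in²; R_n = 68 × 0.1963 × 5 × 1 = 66.76 kips → 0.75 × 66.76 = 50.1 kips.
Bearing (1.2 l_c t F_u ≤ 2.4 d t F_u): upper limit = 2.4·0.5·0.625·70 = 52.5 kips.
  Edge l_c = 1 − 0.5625/2 = 0.7188 → r_n = 37.73 kips; interior l_c = 2 − 0.5625 = 1.438 → r_n = 52.5 kips.
  R_n,bearing = 1·37.73 + 4·52.5 = 247.7 kips → 0.75 × 247.7 = 186 kips.
Bolt shear governs: 50.1 kips.

50.1 kips (bolt shear governs)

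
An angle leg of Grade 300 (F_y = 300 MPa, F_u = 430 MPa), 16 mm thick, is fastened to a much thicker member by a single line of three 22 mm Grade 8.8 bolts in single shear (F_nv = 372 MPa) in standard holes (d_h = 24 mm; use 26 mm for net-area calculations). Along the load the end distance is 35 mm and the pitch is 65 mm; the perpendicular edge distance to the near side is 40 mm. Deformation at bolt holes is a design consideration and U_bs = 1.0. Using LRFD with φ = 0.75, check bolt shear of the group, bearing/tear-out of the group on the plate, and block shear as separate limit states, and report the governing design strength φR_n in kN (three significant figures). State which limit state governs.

Bolt shear: A_b = π·22²/4 = 380.1 mm²; R_n = 372 × 380.1 × 3 × 1 / 1000 = 424.2 kN → 0.75 × 424.2 = 318 kN.
Bearing: edge l_c = 23, r_n = 189.9 kN; interior l_c = 41, r_n = 338.5 kN; R_n = 189.9 + 2·338.5 = 866.9 kN → 650 kN.
Block shear: A_gv = 2640, A_nv = 1600, A_nt = 432 mm²; R_n = min(0.6F_uA_nv, 0.6F_yA_gv) + U_bs·F_u·A_nt = 598.6 kN → 449 kN.
Bolt shear governs: 318 kN.

318 kN (bolt shear governs)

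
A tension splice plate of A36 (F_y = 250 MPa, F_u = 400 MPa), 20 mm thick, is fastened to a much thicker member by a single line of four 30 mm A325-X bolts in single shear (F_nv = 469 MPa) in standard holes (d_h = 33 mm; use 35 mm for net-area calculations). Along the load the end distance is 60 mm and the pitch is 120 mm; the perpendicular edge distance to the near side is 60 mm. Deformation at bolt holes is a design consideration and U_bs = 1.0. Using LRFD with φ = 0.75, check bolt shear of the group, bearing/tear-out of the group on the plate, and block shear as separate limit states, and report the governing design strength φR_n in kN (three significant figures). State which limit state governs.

995 kN (bolt shear governs)

Bolt shear: A_b = π·30²/4 = 706.9 mm²; R_n = 469 × 706.9 × 4 × 1 / 1000 = 1326 kN → 0.75 × 1326 = 995 kN.
Bearing: edge l_c = 43.5, r_n = 417.6 kN; interior l_c = 87, r_n = 576 kN; R_n = 417.6 + 3·576 = 2146 kN → 1610 kN.
Block shear: A_gv = 8400, A_nv = 5950, A_nt = 850 mm²; R_n = min(0.6F_uA_nv, 0.6F_yA_gv) + U_bs·F_u·A_nt = 1600 kN → 1200 kN.
Bolt shear governs: 995 kN.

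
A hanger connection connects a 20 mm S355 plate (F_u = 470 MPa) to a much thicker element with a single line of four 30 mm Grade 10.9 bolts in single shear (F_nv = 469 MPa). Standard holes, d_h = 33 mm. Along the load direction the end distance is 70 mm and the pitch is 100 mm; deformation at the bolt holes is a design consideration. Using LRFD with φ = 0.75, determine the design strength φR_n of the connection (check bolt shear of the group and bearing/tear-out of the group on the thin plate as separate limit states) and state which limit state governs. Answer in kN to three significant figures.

Bolt shear: A_b = π·30²/4 = 706.9 mm²; R_n = 469 × 706.9 × 4 × 1 / 1000 = 1326 kN → 0.75 × 1326 = 995 kN.
Bearing (1.2 l_c t F_u ≤ 2.4 d t F_u): upper limit = 2.4·30·20·470 / 1000 = 676.8 kN.
  Edge l_c = 70 − 33/2 = 53.5 → r_n = 603.5 kN; interior l_c = 100 − 33 = 67 → r_n = 676.8 kN.
  R_n,bearing = 1·603.5 + 3·676.8 = 2634 kN → 0.75 × 2634 = 1980 kN.
Bolt shear governs: 995 kN.

995 kN (bolt shear governs)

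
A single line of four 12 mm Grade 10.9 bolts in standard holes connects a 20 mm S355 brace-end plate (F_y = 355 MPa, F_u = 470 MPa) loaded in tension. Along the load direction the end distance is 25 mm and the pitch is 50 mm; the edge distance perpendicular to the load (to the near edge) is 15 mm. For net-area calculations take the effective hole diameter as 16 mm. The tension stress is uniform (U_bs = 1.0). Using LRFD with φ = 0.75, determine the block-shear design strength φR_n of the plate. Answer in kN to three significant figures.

553 kN

Shear plane L_v = 25 + 3·50 = 175 mm; A_gv = 175 × 20 = 3500 mm².
A_nv = (175 − 3.5·16) × 20 = 2380 mm².
A_nt = (15 − 0.5·16) × 20 = 140 mm².
0.6 F_u A_nv = 671.2 kN; 0.6 F_y A_gv = 745.5 kN → shear rupture governs the shear term.
R_n = 671.2 + 1.0 × 470 × 140 / 1000 = 737 kN.
Design strength φR_n = 0.75 × 737 = 553 kN.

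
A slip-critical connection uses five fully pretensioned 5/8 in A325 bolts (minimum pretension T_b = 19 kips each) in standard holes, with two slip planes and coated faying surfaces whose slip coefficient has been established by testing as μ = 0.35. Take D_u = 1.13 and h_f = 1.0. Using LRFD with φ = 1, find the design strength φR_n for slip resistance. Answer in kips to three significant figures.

75.1 kips

R_n = μ · D_u · h_f · T_b · n_s · n_b = 0.35 × 1.13 × 1.0 × 19 × 2 × 5 = 75.14 kips.
Design strength φR_n = 1 × 75.14 = 75.1 kips.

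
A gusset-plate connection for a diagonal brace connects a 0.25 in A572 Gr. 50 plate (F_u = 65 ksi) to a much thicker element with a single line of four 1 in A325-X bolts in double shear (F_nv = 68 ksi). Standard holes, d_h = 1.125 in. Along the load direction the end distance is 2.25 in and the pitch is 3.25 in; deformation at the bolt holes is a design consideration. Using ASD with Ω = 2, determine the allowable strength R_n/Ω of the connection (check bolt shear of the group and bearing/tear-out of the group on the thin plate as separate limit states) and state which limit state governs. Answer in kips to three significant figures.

Bolt shear: A_b = π·1²/4 = 0.7854 in²; R_n = 68 × 0.7854 × 4 × 2 = 427.3 kips → 427.3 / 2 = 214 kips.
Bearing (1.2 l_c t F_u ≤ 2.4 d t F_u): upper limit = 2.4·1·0.25·65 = 39 kips.
  Edge l_c = 2.25 − 1.125/2 = 1.688 → r_n = 32.91 kips; interior l_c = 3.25 − 1.125 = 2.125 → r_n = 39 kips.
  R_n,bearing = 1·32.91 + 3·39 = 149.9 kips → 149.9 / 2 = 75 kips.
Bearing governs: 75 kips.

75 kips (bearing governs)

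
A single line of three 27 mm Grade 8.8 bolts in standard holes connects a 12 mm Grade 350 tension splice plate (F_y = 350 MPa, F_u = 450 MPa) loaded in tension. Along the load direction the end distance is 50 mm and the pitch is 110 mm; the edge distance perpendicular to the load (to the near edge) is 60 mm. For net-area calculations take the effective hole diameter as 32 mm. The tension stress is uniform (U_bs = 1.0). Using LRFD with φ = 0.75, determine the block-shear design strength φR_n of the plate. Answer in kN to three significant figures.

640 kN

Shear plane L_v = 50 + 2·110 = 270 mm; A_gv = 270 × 12 = 3240 mm².
A_nv = (270 − 2.5·32) × 12 = 2280 mm².
A_nt = (60 − 0.5·32) × 12 = 528 mm².
0.6 F_u A_nv = 615.6 kN; 0.6 F_y A_gv = 680.4 kN → shear rupture governs the shear term.
R_n = 615.6 + 1.0 × 450 × 528 / 1000 = 853.2 kN.
Design strength φR_n = 0.75 × 853.2 = 640 kN.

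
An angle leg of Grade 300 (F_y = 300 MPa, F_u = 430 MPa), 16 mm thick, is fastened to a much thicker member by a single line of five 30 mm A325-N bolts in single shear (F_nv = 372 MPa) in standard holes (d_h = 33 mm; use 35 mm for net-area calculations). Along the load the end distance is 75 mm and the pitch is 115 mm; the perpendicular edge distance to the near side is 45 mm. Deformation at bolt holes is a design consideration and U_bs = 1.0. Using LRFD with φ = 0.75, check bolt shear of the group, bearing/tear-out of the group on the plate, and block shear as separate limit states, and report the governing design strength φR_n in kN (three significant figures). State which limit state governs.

986 kN (bolt shear governs)

Bolt shear: A_b = π·30²/4 = 706.9 mm²; R_n = 372 × 706.9 × 5 × 1 / 1000 = 1315 kN → 0.75 × 1315 = 986 kN.
Bearing: edge l_c = 58.5, r_n = 483 kN; interior l_c = 82, r_n = 495.4 kN; R_n = 483 + 4·495.4 = 2464 kN → 1850 kN.
Block shear: A_gv = 8560, A_nv = 6040, A_nt = 440 mm²; R_n = min(0.6F_uA_nv, 0.6F_yA_gv) + U_bs·F_u·A_nt = 1730 kN → 1300 kN.
Bolt shear governs: 986 kN.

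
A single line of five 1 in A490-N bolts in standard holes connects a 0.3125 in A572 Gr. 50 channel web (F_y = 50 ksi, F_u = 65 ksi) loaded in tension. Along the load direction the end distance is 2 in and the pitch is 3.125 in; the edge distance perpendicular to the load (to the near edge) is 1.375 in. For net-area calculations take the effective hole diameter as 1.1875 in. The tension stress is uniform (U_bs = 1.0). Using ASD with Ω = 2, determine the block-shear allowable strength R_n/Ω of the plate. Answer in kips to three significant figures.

Shear plane L_v = 2 + 4·3.125 = 14.5 in; A_gv = 14.5 × 0.3125 = 4.531 in².
A_nv = (14.5 − 4.5·1.1875) × 0.3125 = 2.861 in².
A_nt = (1.375 − 0.5·1.1875) × 0.3125 = 0.2441 in².
0.6 F_u A_nv = 111.6 kips; 0.6 F_y A_gv = 135.9 kips → shear rupture governs the shear term.
R_n = 111.6 + 1.0 × 65 × 0.2441 = 127.5 kips.
Allowable strength R_n/Ω = 127.5 / 2 = 63.7 kips.

63.7 kips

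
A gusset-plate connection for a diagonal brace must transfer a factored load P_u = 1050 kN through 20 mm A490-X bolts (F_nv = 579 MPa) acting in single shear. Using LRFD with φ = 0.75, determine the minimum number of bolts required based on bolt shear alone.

A_b = π·20²/4 = 314.2 mm².
Per-bolt design strength φR_n = 0.75 × 579 × 314.2 × 1 / 1000 = 136.4 kN.
n ≥ 1050 / 136.4 = 7.697 → use 8 bolts.

8 bolts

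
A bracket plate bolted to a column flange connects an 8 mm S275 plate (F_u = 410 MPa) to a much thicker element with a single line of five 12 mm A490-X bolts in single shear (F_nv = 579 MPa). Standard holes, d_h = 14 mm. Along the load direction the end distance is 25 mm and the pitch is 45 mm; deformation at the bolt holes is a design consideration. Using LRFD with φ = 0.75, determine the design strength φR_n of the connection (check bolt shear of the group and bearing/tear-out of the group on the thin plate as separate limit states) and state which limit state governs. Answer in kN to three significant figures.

246 kN (bolt shear governs)

Bolt shear: A_b = π·12²/4 = 113.1 mm²; R_n = 579 × 113.1 × 5 × 1 / 1000 = 327.4 kN → 0.75 × 327.4 = 246 kN.
Bearing (1.2 l_c t F_u ≤ 2.4 d t F_u): upper limit = 2.4·12·8·410 / 1000 = 94.46 kN.
  Edge l_c = 25 − 14/2 = 18 → r_n = 70.85 kN; interior l_c = 45 − 14 = 31 → r_n = 94.46 kN.
  R_n,bearing = 1·70.85 + 4·94.46 = 448.7 kN → 0.75 × 448.7 = 337 kN.
Bolt shear governs: 246 kN.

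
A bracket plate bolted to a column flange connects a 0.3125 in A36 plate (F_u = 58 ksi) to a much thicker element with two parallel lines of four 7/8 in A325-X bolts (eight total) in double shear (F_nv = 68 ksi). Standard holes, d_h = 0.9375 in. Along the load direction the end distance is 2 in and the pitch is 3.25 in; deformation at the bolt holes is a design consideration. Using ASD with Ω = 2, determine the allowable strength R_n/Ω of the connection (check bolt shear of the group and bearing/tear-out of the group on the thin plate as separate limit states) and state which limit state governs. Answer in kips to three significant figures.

Bolt shear: A_b = π·0.875²/4 = 0.6013 in²; R_n = 68 × 0.6013 × 8 × 2 = 654.2 kips → 654.2 / 2 = 327 kips.
Bearing (1.2 l_c t F_u ≤ 2.4 d t F_u): upper limit = 2.4·0.875·0.3125·58 = 38.06 kips.
  Edge l_c = 2 − 0.9375/2 = 1.531 → r_n = 33.3 kips; interior l_c = 3.25 − 0.9375 = 2.312 → r_n = 38.06 kips.
  R_n,bearing = 2·33.3 + 6·38.06 = 295 kips → 295 / 2 = 147 kips.
Bearing governs: 147 kips.

147 kips (bearing governs)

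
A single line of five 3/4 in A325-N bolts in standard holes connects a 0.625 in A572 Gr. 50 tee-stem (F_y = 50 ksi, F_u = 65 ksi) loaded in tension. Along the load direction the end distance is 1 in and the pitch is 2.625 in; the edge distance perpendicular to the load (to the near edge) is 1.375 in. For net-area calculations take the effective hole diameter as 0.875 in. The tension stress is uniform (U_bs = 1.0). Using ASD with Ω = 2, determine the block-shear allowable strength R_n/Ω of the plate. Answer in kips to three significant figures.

111 kips

Shear plane L_v = 1 + 4·2.625 = 11.5 in; A_gv = 11.5 × 0.625 = 7.188 in².
A_nv = (11.5 − 4.5·0.875) × 0.625 = 4.727 in².
A_nt = (1.375 − 0.5·0.875) × 0.625 = 0.5859 in².
0.6 F_u A_nv = 184.3 kips; 0.6 F_y A_gv = 215.6 kips → shear rupture governs the shear term.
R_n = 184.3 + 1.0 × 65 × 0.5859 = 222.4 kips.
Allowable strength R_n/Ω = 222.4 / 2 = 111 kips.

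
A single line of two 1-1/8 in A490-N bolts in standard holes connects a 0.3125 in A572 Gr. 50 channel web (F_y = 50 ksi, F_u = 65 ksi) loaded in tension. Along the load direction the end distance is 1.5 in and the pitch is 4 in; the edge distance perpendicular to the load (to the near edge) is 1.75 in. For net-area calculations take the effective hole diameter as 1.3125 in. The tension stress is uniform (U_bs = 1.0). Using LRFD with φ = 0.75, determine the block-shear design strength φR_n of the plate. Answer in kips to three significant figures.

48.9 kips

Shear plane L_v = 1.5 + 1·4 = 5.5 in; A_gv = 5.5 × 0.3125 = 1.719 in².
A_nv = (5.5 − 1.5·1.3125) × 0.3125 = 1.104 in².
A_nt = (1.75 − 0.5·1.3125) × 0.3125 = 0.3418 in².
0.6 F_u A_nv = 43.04 kips; 0.6 F_y A_gv = 51.56 kips → shear rupture governs the shear term.
R_n = 43.04 + 1.0 × 65 × 0.3418 = 65.25 kips.
Design strength φR_n = 0.75 × 65.25 = 48.9 kips.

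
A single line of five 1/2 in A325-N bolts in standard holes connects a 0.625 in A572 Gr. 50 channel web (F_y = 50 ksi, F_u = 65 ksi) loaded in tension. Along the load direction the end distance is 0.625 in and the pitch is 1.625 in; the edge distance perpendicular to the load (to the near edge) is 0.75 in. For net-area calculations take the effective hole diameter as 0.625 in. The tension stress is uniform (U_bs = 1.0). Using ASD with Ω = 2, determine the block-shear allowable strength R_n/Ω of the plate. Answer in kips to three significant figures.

Shear plane L_v = 0.625 + 4·1.625 = 7.125 in; A_gv = 7.125 × 0.625 = 4.453 in².
A_nv = (7.125 − 4.5·0.625) × 0.625 = 2.695 in².
A_nt = (0.75 − 0.5·0.625) × 0.625 = 0.2734 in².
0.6 F_u A_nv = 105.1 kips; 0.6 F_y A_gv = 133.6 kips → shear rupture governs the shear term.
R_n = 105.1 + 1.0 × 65 × 0.2734 = 122.9 kips.
Allowable strength R_n/Ω = 122.9 / 2 = 61.4 kips.

61.4 kips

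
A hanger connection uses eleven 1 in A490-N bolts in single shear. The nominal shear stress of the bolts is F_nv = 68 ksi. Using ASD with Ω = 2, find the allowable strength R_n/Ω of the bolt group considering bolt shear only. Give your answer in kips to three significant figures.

294 kips

A_b = π × 1² / 4 = 0.7854 in².
R_n = F_nv · A_b · n · n_s = 68 × 0.7854 × 11 × 1 = 587.5 kips.
Allowable strength R_n/Ω = 587.5 / 2 = 294 kips.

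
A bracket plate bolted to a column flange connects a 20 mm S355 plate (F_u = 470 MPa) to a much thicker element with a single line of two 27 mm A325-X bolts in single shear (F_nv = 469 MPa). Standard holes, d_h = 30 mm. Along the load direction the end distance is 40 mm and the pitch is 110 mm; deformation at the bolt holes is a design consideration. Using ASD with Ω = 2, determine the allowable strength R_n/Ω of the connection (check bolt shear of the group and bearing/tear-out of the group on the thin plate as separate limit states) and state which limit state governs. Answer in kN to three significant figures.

Bolt shear: A_b = π·27²/4 = 572.6 mm²; R_n = 469 × 572.6 × 2 × 1 / 1000 = 537.1 kN → 537.1 / 2 = 269 kN.
Bearing (1.2 l_c t F_u ≤ 2.4 d t F_u): upper limit = 2.4·27·20·470 / 1000 = 609.1 kN.
  Edge l_c = 40 − 30/2 = 25 → r_n = 282 kN; interior l_c = 110 − 30 = 80 → r_n = 609.1 kN.
  R_n,bearing = 1·282 + 1·609.1 = 891.1 kN → 891.1 / 2 = 446 kN.
Bolt shear governs: 269 kN.

269 kN (bolt shear governs)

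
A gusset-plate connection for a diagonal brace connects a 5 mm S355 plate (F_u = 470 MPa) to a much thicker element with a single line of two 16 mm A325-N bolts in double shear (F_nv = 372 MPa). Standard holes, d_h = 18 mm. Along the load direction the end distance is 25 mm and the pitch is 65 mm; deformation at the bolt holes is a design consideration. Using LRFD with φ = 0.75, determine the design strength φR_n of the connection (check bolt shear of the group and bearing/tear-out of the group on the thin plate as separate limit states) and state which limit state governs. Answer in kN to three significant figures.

Bolt shear: A_b = π·16²/4 = 201.1 mm²; R_n = 372 × 201.1 × 2 × 2 / 1000 = 299.2 kN → 0.75 × 299.2 = 224 kN.
Bearing (1.2 l_c t F_u ≤ 2.4 d t F_u): upper limit = 2.4·16·5·470 / 1000 = 90.24 kN.
  Edge l_c = 25 − 18/2 = 16 → r_n = 45.12 kN; interior l_c = 65 − 18 = 47 → r_n = 90.24 kN.
  R_n,bearing = 1·45.12 + 1·90.24 = 135.4 kN → 0.75 × 135.4 = 102 kN.
Bearing governs: 102 kN.

102 kN (bearing governs)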